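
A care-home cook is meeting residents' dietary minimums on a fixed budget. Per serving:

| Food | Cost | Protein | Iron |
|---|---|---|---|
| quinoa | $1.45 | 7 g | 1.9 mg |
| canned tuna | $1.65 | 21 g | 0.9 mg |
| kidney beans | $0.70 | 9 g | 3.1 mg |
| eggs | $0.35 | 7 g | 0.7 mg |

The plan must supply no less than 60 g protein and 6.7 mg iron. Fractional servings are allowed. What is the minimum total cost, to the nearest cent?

$3.08

With two linear requirements the optimum uses one or two foods; enumerate the corners.
quinoa only: max(60/7, 6.7/1.9) = 8.571 servings → $12.43.
canned tuna only: max(60/21, 6.7/0.9) = 7.444 servings → $12.28.
kidney beans only: max(60/9, 6.7/3.1) = 6.667 servings → $4.67.
eggs only: max(60/7, 6.7/0.7) = 9.571 servings → $3.35.
quinoa + canned tuna with both tight: 2.58 servings and 1.997 servings → $7.04.
quinoa + kidney beans with both targets exact would need a negative amount; discard.
quinoa + eggs with both tight: 0.5833 servings and 7.988 servings → $3.64.
canned tuna + kidney beans with both tight: 2.205 servings and 1.521 servings → $4.70.
canned tuna + eggs with both targets exact would need a negative amount; discard.
kidney beans + eggs with both tight: 0.3182 servings and 8.162 servings → $3.08.
Cheapest feasible corner: $3.08.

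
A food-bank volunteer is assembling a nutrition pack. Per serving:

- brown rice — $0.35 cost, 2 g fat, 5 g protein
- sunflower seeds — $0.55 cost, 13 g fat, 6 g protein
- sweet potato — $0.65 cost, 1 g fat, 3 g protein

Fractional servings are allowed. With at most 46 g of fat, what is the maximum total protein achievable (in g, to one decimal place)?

138.0 g

Protein per g fat: sweet potato 3, brown rice 2.5, sunflower seeds 0.4615.
With no serving limits, spend the whole fat allowance on sweet potato: 46 g / 1 g × 3 g = 138.0 g.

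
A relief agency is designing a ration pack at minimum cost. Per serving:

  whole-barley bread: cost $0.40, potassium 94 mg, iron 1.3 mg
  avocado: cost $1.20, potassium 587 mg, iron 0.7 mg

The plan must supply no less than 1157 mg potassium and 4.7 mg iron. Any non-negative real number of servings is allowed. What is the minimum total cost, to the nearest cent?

$2.95

With two linear requirements the optimum uses one or two foods; enumerate the corners.
whole-barley bread only: max(1157/94, 4.7/1.3) = 12.31 servings → $4.92.
avocado only: max(1157/587, 4.7/0.7) = 6.714 servings → $8.06.
whole-barley bread + avocado with both tight: 2.795 servings and 1.523 servings → $2.95.
So the least-cost plan costs $2.95.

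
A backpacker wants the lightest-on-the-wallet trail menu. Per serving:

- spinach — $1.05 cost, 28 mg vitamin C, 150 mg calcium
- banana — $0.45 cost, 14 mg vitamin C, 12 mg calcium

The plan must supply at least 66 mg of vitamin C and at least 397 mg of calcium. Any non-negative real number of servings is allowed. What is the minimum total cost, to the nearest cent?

spinach only: max(66/28, 397/150) = 2.647 servings → $2.78.
banana only: max(66/14, 397/12) = 33.08 servings → $14.89.
spinach + banana with both targets exact would need a negative amount; discard.
The minimum over all feasible corners is $2.78.

$2.78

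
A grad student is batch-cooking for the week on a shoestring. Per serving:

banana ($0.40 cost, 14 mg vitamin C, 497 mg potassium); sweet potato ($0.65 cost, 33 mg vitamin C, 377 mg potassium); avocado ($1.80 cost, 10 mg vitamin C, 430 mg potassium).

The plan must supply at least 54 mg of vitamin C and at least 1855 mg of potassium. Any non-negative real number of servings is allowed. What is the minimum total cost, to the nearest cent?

$1.52

Check every corner: each single food scaled to meet both minima, and each pair solved so both constraints bind.
banana only: max(54/14, 1855/497) = 3.857 servings → $1.54.
sweet potato only: max(54/33, 1855/377) = 4.92 servings → $3.20.
avocado only: max(54/10, 1855/430) = 5.4 servings → $9.72.
banana + sweet potato with both tight: 3.673 servings and 0.07804 servings → $1.52.
banana + avocado: intersection lies outside the first quadrant.
sweet potato + avocado with both tight: 0.4482 servings and 3.921 servings → $7.35.
So the least-cost plan costs $1.52.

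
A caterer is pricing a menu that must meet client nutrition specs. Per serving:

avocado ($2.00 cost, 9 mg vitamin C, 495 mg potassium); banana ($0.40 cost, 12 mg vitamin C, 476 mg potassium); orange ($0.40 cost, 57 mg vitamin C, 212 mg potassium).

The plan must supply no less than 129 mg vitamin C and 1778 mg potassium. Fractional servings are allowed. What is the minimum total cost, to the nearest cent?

$1.86

The cheapest plan sits at a corner of the feasible region — with two constraints it uses at most two foods.
avocado only: max(129/9, 1778/495) = 14.33 servings → $28.67.
banana only: max(129/12, 1778/476) = 10.75 servings → $4.30.
orange only: max(129/57, 1778/212) = 8.387 servings → $3.35.
avocado + banana with both targets exact would need a negative amount; discard.
avocado + orange with both tight: 2.813 servings and 1.819 servings → $6.35.
banana + orange with both tight: 3.01 servings and 1.63 servings → $1.86.
The minimum over all feasible corners is $1.86.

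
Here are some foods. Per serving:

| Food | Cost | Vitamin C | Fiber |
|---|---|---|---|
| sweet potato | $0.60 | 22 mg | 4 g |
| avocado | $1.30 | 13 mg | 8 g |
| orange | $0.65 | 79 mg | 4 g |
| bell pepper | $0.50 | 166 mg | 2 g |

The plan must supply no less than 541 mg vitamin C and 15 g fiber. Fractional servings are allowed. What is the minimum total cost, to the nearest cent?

$2.78

At the optimum either one food covers both requirements or two foods hit both targets exactly; no other combination can be cheaper.
sweet potato only: max(541/22, 15/4) = 24.59 servings → $14.75.
avocado only: max(541/13, 15/8) = 41.62 servings → $54.10.
orange only: max(541/79, 15/4) = 6.848 servings → $4.45.
bell pepper only: max(541/166, 15/2) = 7.5 servings → $3.75.
sweet potato + avocado: intersection lies outside the first quadrant.
sweet potato + orange with both targets exact would need a negative amount; discard.
sweet potato + bell pepper with both tight: 2.271 servings and 2.958 servings → $2.84.
avocado + orange: the both-tight solution has a negative serving — not a feasible corner.
avocado + bell pepper with both tight: 1.081 servings and 3.174 servings → $2.99.
orange + bell pepper with both tight: 2.783 servings and 1.935 servings → $2.78.
Cheapest feasible corner: $2.78.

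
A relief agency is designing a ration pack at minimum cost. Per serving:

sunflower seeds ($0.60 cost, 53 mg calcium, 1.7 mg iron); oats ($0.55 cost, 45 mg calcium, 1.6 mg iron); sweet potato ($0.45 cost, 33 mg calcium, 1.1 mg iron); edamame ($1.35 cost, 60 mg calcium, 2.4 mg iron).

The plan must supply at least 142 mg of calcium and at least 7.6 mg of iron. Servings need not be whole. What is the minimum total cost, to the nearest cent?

Check every corner: each single food scaled to meet both minima, and each pair solved so both constraints bind.
sunflower seeds only: max(142/53, 7.6/1.7) = 4.471 servings → $2.68.
oats only: max(142/45, 7.6/1.6) = 4.75 servings → $2.61.
sweet potato only: max(142/33, 7.6/1.1) = 6.909 servings → $3.11.
edamame only: max(142/60, 7.6/2.4) = 3.167 servings → $4.28.
sunflower seeds + oats: the both-tight solution has a negative serving — not a feasible corner.
sunflower seeds + sweet potato with both targets exact would need a negative amount; discard.
sunflower seeds + edamame: the both-tight solution has a negative serving — not a feasible corner.
oats + sweet potato with both targets exact would need a negative amount; discard.
oats + edamame: intersection lies outside the first quadrant.
sweet potato + edamame: the both-tight solution has a negative serving — not a feasible corner.
The minimum over all feasible corners is $2.61.

$2.61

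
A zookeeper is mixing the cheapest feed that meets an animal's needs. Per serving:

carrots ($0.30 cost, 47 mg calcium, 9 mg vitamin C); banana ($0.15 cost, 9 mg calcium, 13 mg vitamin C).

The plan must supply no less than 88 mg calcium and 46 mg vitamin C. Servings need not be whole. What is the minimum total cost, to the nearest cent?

Two binding constraints pin down two serving amounts, so the optimal mix uses at most two foods. The candidates are each food alone (scaled to the tighter of calcium/vitamin C) and each pair with both constraints tight.
carrots only: max(88/47, 46/9) = 5.111 servings → $1.53.
banana only: max(88/9, 46/13) = 9.778 servings → $1.47.
carrots + banana with both tight: 1.377 servings and 2.585 servings → $0.80.
Cheapest feasible corner: $0.80.

$0.80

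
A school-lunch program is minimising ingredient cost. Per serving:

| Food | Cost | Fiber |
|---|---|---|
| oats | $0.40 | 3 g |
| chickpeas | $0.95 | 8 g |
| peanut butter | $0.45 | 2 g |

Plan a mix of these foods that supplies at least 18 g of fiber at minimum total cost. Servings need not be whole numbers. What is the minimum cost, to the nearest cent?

Cost per g of fiber: chickpeas $0.1187, oats $0.1333, peanut butter $0.2250.
With no serving limits, use only chickpeas: 18 g / 8 g = 2.25 servings × $0.95 = $2.14.

$2.14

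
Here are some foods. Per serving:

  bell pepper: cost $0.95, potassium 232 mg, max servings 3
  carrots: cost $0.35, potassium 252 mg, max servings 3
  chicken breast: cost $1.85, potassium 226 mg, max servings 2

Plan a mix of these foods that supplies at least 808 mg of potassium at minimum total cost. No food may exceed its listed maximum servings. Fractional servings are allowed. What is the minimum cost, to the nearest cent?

$1.26

Cost per mg of potassium: carrots $0.0014, bell pepper $0.0041, chicken breast $0.0082.
Take 3 servings of carrots: +756.0 mg potassium for $1.05 (total $1.05, still need 52.0 mg).
Take 0.2241 servings of bell pepper: +52.0 mg potassium for $0.21 (total $1.26, still need 0.0 mg).
Greedy by cheapest-per-mg is optimal for a single linear constraint, so the minimum cost is $1.26.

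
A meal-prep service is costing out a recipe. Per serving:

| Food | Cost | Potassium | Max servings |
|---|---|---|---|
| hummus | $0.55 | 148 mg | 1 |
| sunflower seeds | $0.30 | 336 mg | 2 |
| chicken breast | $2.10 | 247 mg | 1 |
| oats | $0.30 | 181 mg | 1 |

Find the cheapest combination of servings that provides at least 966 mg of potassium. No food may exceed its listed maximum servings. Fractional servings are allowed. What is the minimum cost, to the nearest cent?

Cost per mg of potassium: sunflower seeds $0.0009, oats $0.0017, hummus $0.0037, chicken breast $0.0085.
Take 2 servings of sunflower seeds: +672.0 mg potassium for $0.60 (total $0.60, still need 294.0 mg).
Take 1 serving of oats: +181.0 mg potassium for $0.30 (total $0.90, still need 113.0 mg).
Take 0.7635 servings of hummus: +113.0 mg potassium for $0.42 (total $1.32, still need 0.0 mg).
Greedy by cheapest-per-mg is optimal for a single linear constraint, so the minimum cost is $1.32.

$1.32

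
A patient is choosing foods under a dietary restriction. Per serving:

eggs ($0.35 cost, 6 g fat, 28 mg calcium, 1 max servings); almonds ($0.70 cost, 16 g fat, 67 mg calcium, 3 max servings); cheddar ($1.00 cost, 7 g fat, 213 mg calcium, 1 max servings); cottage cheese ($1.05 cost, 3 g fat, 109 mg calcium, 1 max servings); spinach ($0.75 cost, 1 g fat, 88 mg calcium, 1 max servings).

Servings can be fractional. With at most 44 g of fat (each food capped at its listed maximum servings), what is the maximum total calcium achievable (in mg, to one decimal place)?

Calcium per g fat: spinach 88, cottage cheese 36.33, cheddar 30.43, eggs 4.667, almonds 4.188.
Take 1 serving of spinach: uses 1 g fat, +88.0 mg calcium (running total 88.0 mg).
Take 1 serving of cottage cheese: uses 3 g fat, +109.0 mg calcium (running total 197.0 mg).
Take 1 serving of cheddar: uses 7 g fat, +213.0 mg calcium (running total 410.0 mg).
Take 1 serving of eggs: uses 6 g fat, +28.0 mg calcium (running total 438.0 mg).
Take 1.688 servings of almonds: uses 27 g fat, +113.1 mg calcium (running total 551.1 mg).
Greedy by best ratio exhausts the fat allowance optimally: 551.1 mg.

551.1 mg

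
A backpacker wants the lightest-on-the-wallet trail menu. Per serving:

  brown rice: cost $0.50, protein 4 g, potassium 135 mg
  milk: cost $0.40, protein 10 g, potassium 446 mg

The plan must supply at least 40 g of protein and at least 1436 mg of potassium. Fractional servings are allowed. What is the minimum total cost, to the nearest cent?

$1.60

brown rice only: max(40/4, 1436/135) = 10.64 servings → $5.32.
milk only: max(40/10, 1436/446) = 4 servings → $1.60.
brown rice + milk with both tight: 8.018 servings and 0.7926 servings → $4.33.
So the least-cost plan costs $1.60.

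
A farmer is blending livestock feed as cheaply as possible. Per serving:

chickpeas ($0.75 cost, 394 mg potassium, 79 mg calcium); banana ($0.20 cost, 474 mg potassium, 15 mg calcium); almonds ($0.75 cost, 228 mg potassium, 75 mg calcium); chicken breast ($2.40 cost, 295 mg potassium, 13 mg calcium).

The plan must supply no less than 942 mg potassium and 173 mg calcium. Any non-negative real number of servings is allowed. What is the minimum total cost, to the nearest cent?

Check every corner: each single food scaled to meet both minima, and each pair solved so both constraints bind.
chickpeas only: max(942/394, 173/79) = 2.391 servings → $1.79.
banana only: max(942/474, 173/15) = 11.53 servings → $2.31.
almonds only: max(942/228, 173/75) = 4.132 servings → $3.10.
chicken breast only: max(942/295, 173/13) = 13.31 servings → $31.94.
chickpeas + banana with both tight: 2.152 servings and 0.1984 servings → $1.65.
chickpeas + almonds with both targets exact would need a negative amount; discard.
chickpeas + chicken breast with both tight: 2.133 servings and 0.3441 servings → $2.43.
banana + almonds with both tight: 0.9712 servings and 2.112 servings → $1.78.
banana + chicken breast: the both-tight solution has a negative serving — not a feasible corner.
almonds + chicken breast with both tight: 2.024 servings and 1.629 servings → $5.43.
Cheapest feasible corner: $1.65.

$1.65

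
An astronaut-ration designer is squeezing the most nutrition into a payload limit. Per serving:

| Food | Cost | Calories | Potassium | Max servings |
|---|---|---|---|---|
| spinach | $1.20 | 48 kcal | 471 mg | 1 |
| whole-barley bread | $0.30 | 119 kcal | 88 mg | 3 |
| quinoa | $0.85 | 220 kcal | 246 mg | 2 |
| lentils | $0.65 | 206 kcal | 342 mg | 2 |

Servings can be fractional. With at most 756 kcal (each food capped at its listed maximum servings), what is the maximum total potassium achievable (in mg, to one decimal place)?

Potassium per kcal: spinach 9.812, lentils 1.66, quinoa 1.118, whole-barley bread 0.7395.
Take 1 serving of spinach: uses 48 kcal, +471.0 mg potassium (running total 471.0 mg).
Take 2 servings of lentils: uses 412 kcal, +684.0 mg potassium (running total 1155.0 mg).
Take 1.345 servings of quinoa: uses 296 kcal, +331.0 mg potassium (running total 1486.0 mg).
Filling greedily by potassium-per-kcal is optimal for one linear limit, giving 1486.0 mg.

1486.0 mg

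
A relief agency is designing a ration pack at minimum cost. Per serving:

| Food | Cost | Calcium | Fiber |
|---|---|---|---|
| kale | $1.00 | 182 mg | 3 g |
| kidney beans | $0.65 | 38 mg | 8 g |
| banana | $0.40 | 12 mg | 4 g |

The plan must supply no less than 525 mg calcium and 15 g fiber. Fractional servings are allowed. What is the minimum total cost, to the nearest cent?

$3.26

Check every corner: each single food scaled to meet both minima, and each pair solved so both constraints bind.
kale only: max(525/182, 15/3) = 5 servings → $5.00.
kidney beans only: max(525/38, 15/8) = 13.82 servings → $8.98.
banana only: max(525/12, 15/4) = 43.75 servings → $17.50.
kale + kidney beans with both tight: 2.705 servings and 0.8607 servings → $3.26.
kale + banana with both tight: 2.775 servings and 1.669 servings → $3.44.
kidney beans + banana: intersection lies outside the first quadrant.
Cheapest feasible corner: $3.26.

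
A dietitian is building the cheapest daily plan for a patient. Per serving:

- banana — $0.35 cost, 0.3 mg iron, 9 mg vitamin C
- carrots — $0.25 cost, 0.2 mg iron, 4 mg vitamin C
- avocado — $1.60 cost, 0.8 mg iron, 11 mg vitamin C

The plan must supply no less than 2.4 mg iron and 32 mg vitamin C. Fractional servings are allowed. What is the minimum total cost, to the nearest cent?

$2.80

Compare the cost at each extreme point of the feasible region.
banana only: max(2.4/0.3, 32/9) = 8 servings → $2.80.
carrots only: max(2.4/0.2, 32/4) = 12 servings → $3.00.
avocado only: max(2.4/0.8, 32/11) = 3 servings → $4.80.
banana + carrots: the both-tight solution has a negative serving — not a feasible corner.
banana + avocado: intersection lies outside the first quadrant.
carrots + avocado: intersection lies outside the first quadrant.
The minimum over all feasible corners is $2.80.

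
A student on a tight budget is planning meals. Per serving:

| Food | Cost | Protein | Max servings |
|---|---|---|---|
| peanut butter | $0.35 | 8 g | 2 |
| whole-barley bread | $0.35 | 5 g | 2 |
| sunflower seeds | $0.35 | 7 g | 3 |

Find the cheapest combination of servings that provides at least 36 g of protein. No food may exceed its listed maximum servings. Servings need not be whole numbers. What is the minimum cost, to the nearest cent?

Cost per g of protein: peanut butter $0.0437, sunflower seeds $0.0500, whole-barley bread $0.0700.
Take 2 servings of peanut butter: +16.0 g protein for $0.70 (total $0.70, still need 20.0 g).
Take 2.857 servings of sunflower seeds: +20.0 g protein for $1.00 (total $1.70, still need 0.0 g).
Filling from the cheapest source first is optimal under one linear minimum: $1.70.

$1.70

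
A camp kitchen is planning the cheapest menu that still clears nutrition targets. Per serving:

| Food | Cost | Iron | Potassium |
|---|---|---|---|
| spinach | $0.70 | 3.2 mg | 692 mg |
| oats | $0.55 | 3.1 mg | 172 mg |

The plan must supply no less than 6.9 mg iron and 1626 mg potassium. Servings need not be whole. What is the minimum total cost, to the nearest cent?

$1.64

spinach only: max(6.9/3.2, 1626/692) = 2.35 servings → $1.64.
oats only: max(6.9/3.1, 1626/172) = 9.453 servings → $5.20.
spinach + oats: the both-tight solution has a negative serving — not a feasible corner.
Cheapest feasible corner: $1.64.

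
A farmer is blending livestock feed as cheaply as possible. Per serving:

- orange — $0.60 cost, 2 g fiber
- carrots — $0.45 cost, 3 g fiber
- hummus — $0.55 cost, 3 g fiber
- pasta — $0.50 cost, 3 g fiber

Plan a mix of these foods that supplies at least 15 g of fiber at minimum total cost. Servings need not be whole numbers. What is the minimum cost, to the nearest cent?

Cost per g of fiber: carrots $0.1500, pasta $0.1667, hummus $0.1833, orange $0.3000.
With no serving limits, use only carrots: 15 g / 3 g = 5 servings × $0.45 = $2.25.

$2.25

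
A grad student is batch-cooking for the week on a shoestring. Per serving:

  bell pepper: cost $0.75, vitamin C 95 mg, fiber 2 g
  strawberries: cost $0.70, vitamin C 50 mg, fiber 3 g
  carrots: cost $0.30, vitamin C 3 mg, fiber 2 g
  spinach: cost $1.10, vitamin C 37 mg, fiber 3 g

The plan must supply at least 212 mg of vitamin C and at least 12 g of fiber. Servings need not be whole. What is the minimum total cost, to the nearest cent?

$2.75

bell pepper only: max(212/95, 12/2) = 6 servings → $4.50.
strawberries only: max(212/50, 12/3) = 4.24 servings → $2.97.
carrots only: max(212/3, 12/2) = 70.67 servings → $21.20.
spinach only: max(212/37, 12/3) = 5.73 servings → $6.30.
bell pepper + strawberries with both tight: 0.1946 servings and 3.87 servings → $2.86.
bell pepper + carrots with both tight: 2.109 servings and 3.891 servings → $2.75.
bell pepper + spinach with both tight: 0.91 servings and 3.393 servings → $4.42.
strawberries + carrots with both targets exact would need a negative amount; discard.
strawberries + spinach with both targets exact would need a negative amount; discard.
carrots + spinach: the both-tight solution has a negative serving — not a feasible corner.
The minimum over all feasible corners is $2.75.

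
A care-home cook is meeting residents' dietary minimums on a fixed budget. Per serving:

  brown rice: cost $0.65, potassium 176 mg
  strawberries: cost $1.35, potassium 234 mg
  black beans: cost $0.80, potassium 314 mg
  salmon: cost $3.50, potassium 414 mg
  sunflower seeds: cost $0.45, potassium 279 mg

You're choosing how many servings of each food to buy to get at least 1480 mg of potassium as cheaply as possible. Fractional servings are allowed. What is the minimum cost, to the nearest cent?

$2.39

Cost per mg of potassium: sunflower seeds $0.0016, black beans $0.0025, brown rice $0.0037, strawberries $0.0058, salmon $0.0085.
With no serving limits, use only sunflower seeds: 1480 mg / 279 mg = 5.305 servings × $0.45 = $2.39.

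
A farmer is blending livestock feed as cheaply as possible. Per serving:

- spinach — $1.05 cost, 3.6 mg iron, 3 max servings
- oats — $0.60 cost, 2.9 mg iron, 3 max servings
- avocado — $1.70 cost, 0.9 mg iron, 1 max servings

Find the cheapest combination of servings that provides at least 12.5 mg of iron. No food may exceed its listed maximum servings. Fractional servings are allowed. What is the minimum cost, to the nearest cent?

Cost per mg of iron: oats $0.2069, spinach $0.2917, avocado $1.8889.
Take 3 servings of oats: +8.7 mg iron for $1.80 (total $1.80, still need 3.8 mg).
Take 1.056 servings of spinach: +3.8 mg iron for $1.11 (total $2.91, still need 0.0 mg).
Greedy by cheapest-per-mg is optimal for a single linear constraint, so the minimum cost is $2.91.

$2.91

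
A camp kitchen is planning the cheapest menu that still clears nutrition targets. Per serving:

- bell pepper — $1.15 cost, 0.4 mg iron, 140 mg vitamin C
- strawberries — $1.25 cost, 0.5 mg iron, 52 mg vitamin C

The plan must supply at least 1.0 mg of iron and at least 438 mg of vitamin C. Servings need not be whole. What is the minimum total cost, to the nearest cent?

$3.60

With two linear requirements the optimum uses one or two foods; enumerate the corners.
bell pepper only: max(1.0/0.4, 438/140) = 3.129 servings → $3.60.
strawberries only: max(1.0/0.5, 438/52) = 8.423 servings → $10.53.
bell pepper + strawberries: intersection lies outside the first quadrant.
So the least-cost plan costs $3.60.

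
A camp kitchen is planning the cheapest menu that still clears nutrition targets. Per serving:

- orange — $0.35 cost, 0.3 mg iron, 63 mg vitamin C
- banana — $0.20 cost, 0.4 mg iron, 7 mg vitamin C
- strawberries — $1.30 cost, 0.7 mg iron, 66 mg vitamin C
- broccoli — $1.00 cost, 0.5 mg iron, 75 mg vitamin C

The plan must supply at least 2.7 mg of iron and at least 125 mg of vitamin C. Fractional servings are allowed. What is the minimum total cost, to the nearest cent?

The cheapest plan sits at a corner of the feasible region — with two constraints it uses at most two foods.
orange only: max(2.7/0.3, 125/63) = 9 servings → $3.15.
banana only: max(2.7/0.4, 125/7) = 17.86 servings → $3.57.
strawberries only: max(2.7/0.7, 125/66) = 3.857 servings → $5.01.
broccoli only: max(2.7/0.5, 125/75) = 5.4 servings → $5.40.
orange + banana with both tight: 1.346 servings and 5.74 servings → $1.62.
orange + strawberries with both targets exact would need a negative amount; discard.
orange + broccoli: intersection lies outside the first quadrant.
banana + strawberries with both tight: 4.219 servings and 1.447 servings → $2.72.
banana + broccoli with both tight: 5.283 servings and 1.174 servings → $2.23.
strawberries + broccoli with both targets exact would need a negative amount; discard.
So the least-cost plan costs $1.62.

$1.62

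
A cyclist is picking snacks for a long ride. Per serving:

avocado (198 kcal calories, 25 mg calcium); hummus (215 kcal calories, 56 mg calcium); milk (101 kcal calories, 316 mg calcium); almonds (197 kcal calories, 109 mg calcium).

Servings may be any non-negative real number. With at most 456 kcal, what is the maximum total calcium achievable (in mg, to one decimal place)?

1426.7 mg

Calcium per kcal: milk 3.129, almonds 0.5533, hummus 0.2605, avocado 0.1263.
With no serving limits, spend the whole calories allowance on milk: 456 kcal / 101 kcal × 316 mg = 1426.7 mg.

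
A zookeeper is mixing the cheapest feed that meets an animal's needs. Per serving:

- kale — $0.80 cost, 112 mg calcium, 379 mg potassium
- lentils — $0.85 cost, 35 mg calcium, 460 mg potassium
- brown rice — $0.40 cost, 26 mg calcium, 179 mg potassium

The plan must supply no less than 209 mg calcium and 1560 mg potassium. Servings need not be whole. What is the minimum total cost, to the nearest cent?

$2.99

Check every corner: each single food scaled to meet both minima, and each pair solved so both constraints bind.
kale only: max(209/112, 1560/379) = 4.116 servings → $3.29.
lentils only: max(209/35, 1560/460) = 5.971 servings → $5.08.
brown rice only: max(209/26, 1560/179) = 8.715 servings → $3.49.
kale + lentils with both tight: 1.086 servings and 2.497 servings → $2.99.
kale + brown rice: the both-tight solution has a negative serving — not a feasible corner.
lentils + brown rice with both tight: 0.5529 servings and 7.294 servings → $3.39.
The minimum over all feasible corners is $2.99.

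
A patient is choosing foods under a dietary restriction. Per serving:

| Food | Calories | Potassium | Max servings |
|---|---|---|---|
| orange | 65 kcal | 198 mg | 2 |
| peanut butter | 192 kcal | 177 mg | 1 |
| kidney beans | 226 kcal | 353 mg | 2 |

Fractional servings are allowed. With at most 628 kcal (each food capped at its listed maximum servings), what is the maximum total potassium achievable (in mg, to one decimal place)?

Potassium per kcal: orange 3.046, kidney beans 1.562, peanut butter 0.9219.
Take 2 servings of orange: uses 130 kcal, +396.0 mg potassium (running total 396.0 mg).
Take 2 servings of kidney beans: uses 452 kcal, +706.0 mg potassium (running total 1102.0 mg).
Take 0.2396 servings of peanut butter: uses 46 kcal, +42.4 mg potassium (running total 1144.4 mg).
Greedy by best ratio exhausts the calories allowance optimally: 1144.4 mg.

1144.4 mg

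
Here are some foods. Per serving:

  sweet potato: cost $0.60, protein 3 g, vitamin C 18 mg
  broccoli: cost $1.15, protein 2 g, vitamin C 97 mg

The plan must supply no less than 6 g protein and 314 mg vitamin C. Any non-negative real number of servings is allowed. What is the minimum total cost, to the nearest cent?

At the optimum either one food covers both requirements or two foods hit both targets exactly; no other combination can be cheaper.
sweet potato only: max(6/3, 314/18) = 17.44 servings → $10.47.
broccoli only: max(6/2, 314/97) = 3.237 servings → $3.72.
sweet potato + broccoli with both targets exact would need a negative amount; discard.
Cheapest feasible corner: $3.72.

$3.72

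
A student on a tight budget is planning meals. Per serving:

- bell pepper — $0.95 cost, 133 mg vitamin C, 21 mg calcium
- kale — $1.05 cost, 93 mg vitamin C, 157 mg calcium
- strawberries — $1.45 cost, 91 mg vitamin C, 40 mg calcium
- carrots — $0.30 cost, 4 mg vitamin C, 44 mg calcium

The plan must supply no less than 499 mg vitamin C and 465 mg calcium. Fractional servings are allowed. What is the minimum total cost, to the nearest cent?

An LP optimum is at a vertex; with two nutrient constraints at most two foods are used. Check each candidate.
bell pepper only: max(499/133, 465/21) = 22.14 servings → $21.04.
kale only: max(499/93, 465/157) = 5.366 servings → $5.63.
strawberries only: max(499/91, 465/40) = 11.62 servings → $16.86.
carrots only: max(499/4, 465/44) = 124.8 servings → $37.42.
bell pepper + kale with both tight: 1.854 servings and 2.714 servings → $4.61.
bell pepper + strawberries: intersection lies outside the first quadrant.
bell pepper + carrots with both tight: 3.484 servings and 8.905 servings → $5.98.
kale + strawberries with both tight: 2.116 servings and 3.321 servings → $7.04.
kale + carrots with both targets exact would need a negative amount; discard.
strawberries + carrots with both tight: 5.228 servings and 5.816 servings → $9.33.
Cheapest feasible corner: $4.61.

$4.61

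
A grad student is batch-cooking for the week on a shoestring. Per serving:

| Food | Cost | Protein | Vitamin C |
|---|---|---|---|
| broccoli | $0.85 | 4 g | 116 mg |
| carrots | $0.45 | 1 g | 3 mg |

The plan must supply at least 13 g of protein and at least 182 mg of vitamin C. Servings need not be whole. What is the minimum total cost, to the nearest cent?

broccoli only: max(13/4, 182/116) = 3.25 servings → $2.76.
carrots only: max(13/1, 182/3) = 60.67 servings → $27.30.
broccoli + carrots with both tight: 1.375 servings and 7.5 servings → $4.54.
Cheapest feasible corner: $2.76.

$2.76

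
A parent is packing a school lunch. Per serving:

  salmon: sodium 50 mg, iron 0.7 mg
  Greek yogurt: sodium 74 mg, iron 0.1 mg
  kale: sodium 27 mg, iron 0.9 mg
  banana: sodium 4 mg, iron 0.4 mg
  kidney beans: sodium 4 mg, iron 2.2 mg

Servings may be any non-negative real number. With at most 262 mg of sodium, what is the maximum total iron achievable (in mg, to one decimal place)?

144.1 mg

Iron per mg sodium: kidney beans 0.55, banana 0.1, kale 0.03333, salmon 0.014, Greek yogurt 0.001351.
With no serving limits, spend the whole sodium allowance on kidney beans: 262 mg / 4 mg × 2.2 mg = 144.1 mg.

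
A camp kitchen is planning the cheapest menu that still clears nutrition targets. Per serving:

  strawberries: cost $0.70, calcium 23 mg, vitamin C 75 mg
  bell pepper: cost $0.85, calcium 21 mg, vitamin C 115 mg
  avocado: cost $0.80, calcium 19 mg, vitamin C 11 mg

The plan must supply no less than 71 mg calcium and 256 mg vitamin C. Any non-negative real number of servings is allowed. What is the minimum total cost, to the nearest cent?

$2.27

Minimising a linear cost over {calcium ≥ 71, vitamin C ≥ 256, servings ≥ 0} — the optimum is at a vertex, using one or two foods.
strawberries only: max(71/23, 256/75) = 3.413 servings → $2.39.
bell pepper only: max(71/21, 256/115) = 3.381 servings → $2.87.
avocado only: max(71/19, 256/11) = 23.27 servings → $18.62.
strawberries + bell pepper with both tight: 2.607 servings and 0.5262 servings → $2.27.
strawberries + avocado with both targets exact would need a negative amount; discard.
bell pepper + avocado with both tight: 2.09 servings and 1.427 servings → $2.92.
Cheapest feasible corner: $2.27.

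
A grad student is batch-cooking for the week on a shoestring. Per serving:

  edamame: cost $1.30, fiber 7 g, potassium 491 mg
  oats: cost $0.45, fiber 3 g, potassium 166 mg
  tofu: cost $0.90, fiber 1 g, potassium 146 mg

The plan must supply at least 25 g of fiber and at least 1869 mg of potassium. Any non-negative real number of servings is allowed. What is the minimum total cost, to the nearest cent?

A basic optimal solution has at most two foods positive. Try each food alone and each pair with both targets met exactly.
edamame only: max(25/7, 1869/491) = 3.807 servings → $4.95.
oats only: max(25/3, 1869/166) = 11.26 servings → $5.07.
tofu only: max(25/1, 1869/146) = 25 servings → $22.50.
edamame + oats: the both-tight solution has a negative serving — not a feasible corner.
edamame + tofu with both tight: 3.354 servings and 1.522 servings → $5.73.
oats + tofu with both tight: 6.548 servings and 5.357 servings → $7.77.
Cheapest feasible corner: $4.95.

$4.95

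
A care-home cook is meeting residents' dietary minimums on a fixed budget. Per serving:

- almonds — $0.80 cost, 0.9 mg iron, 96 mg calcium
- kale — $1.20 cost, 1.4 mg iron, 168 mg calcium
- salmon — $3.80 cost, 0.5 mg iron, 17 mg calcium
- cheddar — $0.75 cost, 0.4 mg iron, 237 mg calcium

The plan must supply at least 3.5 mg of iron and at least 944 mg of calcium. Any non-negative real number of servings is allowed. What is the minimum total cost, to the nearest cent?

$4.13

Compare the cost at each extreme point of the feasible region.
almonds only: max(3.5/0.9, 944/96) = 9.833 servings → $7.87.
kale only: max(3.5/1.4, 944/168) = 5.619 servings → $6.74.
salmon only: max(3.5/0.5, 944/17) = 55.53 servings → $211.01.
cheddar only: max(3.5/0.4, 944/237) = 8.75 servings → $6.56.
almonds + kale: intersection lies outside the first quadrant.
almonds + salmon with both targets exact would need a negative amount; discard.
almonds + cheddar with both tight: 2.584 servings and 2.937 servings → $4.27.
kale + salmon with both targets exact would need a negative amount; discard.
kale + cheddar with both tight: 1.708 servings and 2.772 servings → $4.13.
salmon + cheddar with both tight: 4.046 servings and 3.693 servings → $18.14.
Cheapest feasible corner: $4.13.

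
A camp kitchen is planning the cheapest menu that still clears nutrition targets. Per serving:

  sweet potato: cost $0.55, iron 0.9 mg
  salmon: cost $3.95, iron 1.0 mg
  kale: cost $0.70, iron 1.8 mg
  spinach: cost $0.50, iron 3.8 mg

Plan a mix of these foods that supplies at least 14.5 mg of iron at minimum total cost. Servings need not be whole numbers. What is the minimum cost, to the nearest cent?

Cost per mg of iron: spinach $0.1316, kale $0.3889, sweet potato $0.6111, salmon $3.9500.
With no serving limits, use only spinach: 14.5 mg / 3.8 mg = 3.816 servings × $0.50 = $1.91.

$1.91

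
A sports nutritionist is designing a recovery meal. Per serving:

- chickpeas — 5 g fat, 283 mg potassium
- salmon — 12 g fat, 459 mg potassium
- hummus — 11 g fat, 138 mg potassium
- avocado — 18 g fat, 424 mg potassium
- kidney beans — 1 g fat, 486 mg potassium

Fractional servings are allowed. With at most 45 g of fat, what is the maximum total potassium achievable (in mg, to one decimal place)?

Potassium per g fat: kidney beans 486, chickpeas 56.6, salmon 38.25, avocado 23.56, hummus 12.55.
With no serving limits, spend the whole fat allowance on kidney beans: 45 g / 1 g × 486 mg = 21870.0 mg.

21870.0 mg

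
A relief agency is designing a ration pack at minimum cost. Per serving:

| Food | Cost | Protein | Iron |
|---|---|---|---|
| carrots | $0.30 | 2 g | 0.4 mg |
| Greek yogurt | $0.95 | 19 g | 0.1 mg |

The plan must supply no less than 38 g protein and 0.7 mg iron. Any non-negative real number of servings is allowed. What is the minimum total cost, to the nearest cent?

$2.16

Check every corner: each single food scaled to meet both minima, and each pair solved so both constraints bind.
carrots only: max(38/2, 0.7/0.4) = 19 servings → $5.70.
Greek yogurt only: max(38/19, 0.7/0.1) = 7 servings → $6.65.
carrots + Greek yogurt with both tight: 1.284 servings and 1.865 servings → $2.16.
The minimum over all feasible corners is $2.16.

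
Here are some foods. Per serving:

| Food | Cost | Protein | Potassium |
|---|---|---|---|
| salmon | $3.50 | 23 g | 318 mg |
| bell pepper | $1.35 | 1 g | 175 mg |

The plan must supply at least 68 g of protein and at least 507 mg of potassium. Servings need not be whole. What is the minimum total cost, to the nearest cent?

Two binding constraints pin down two serving amounts, so the optimal mix uses at most two foods. The candidates are each food alone (scaled to the tighter of protein/potassium) and each pair with both constraints tight.
salmon only: max(68/23, 507/318) = 2.957 servings → $10.35.
bell pepper only: max(68/1, 507/175) = 68 servings → $91.80.
salmon + bell pepper with both targets exact would need a negative amount; discard.
Cheapest feasible corner: $10.35.

$10.35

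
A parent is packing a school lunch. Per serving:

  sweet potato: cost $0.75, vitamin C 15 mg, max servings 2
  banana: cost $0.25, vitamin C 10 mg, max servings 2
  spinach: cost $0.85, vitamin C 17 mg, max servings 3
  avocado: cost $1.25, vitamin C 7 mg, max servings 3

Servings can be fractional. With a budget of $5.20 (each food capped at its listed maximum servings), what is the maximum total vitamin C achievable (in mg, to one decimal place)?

Vitamin C per dollar: banana 40, sweet potato 20, spinach 20, avocado 5.6.
Take 2 servings of banana: spends $0.50, +20.0 mg vitamin C (running total 20.0 mg).
Take 2 servings of sweet potato: spends $1.50, +30.0 mg vitamin C (running total 50.0 mg).
Take 3 servings of spinach: spends $2.55, +51.0 mg vitamin C (running total 101.0 mg).
Take 0.52 servings of avocado: spends $0.65, +3.6 mg vitamin C (running total 104.6 mg).
Greedy by best ratio exhausts the cost allowance optimally: 104.6 mg.

104.6 mg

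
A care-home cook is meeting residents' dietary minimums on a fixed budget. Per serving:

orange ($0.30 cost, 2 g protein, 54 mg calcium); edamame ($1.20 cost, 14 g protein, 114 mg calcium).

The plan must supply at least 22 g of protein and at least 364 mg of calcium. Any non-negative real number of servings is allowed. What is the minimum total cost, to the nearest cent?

Two binding constraints pin down two serving amounts, so the optimal mix uses at most two foods. The candidates are each food alone (scaled to the tighter of protein/calcium) and each pair with both constraints tight.
orange only: max(22/2, 364/54) = 11 servings → $3.30.
edamame only: max(22/14, 364/114) = 3.193 servings → $3.83.
orange + edamame with both tight: 4.902 servings and 0.8712 servings → $2.52.
The minimum over all feasible corners is $2.52.

$2.52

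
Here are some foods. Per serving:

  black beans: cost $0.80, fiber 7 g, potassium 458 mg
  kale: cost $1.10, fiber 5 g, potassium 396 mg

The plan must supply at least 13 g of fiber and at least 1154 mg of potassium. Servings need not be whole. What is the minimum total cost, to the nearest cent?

Two binding constraints pin down two serving amounts, so the optimal mix uses at most two foods. The candidates are each food alone (scaled to the tighter of fiber/potassium) and each pair with both constraints tight.
black beans only: max(13/7, 1154/458) = 2.52 servings → $2.02.
kale only: max(13/5, 1154/396) = 2.914 servings → $3.21.
black beans + kale: the both-tight solution has a negative serving — not a feasible corner.
The minimum over all feasible corners is $2.02.

$2.02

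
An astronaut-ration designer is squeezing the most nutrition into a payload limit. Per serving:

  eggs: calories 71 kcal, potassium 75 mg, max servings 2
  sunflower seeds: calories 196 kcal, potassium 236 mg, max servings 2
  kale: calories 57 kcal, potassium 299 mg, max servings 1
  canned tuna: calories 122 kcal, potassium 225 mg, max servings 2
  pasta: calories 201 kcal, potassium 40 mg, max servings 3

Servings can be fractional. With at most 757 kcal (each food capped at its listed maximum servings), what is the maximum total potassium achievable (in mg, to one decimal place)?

Potassium per kcal: kale 5.246, canned tuna 1.844, sunflower seeds 1.204, eggs 1.056, pasta 0.199.
Take 1 serving of kale: uses 57 kcal, +299.0 mg potassium (running total 299.0 mg).
Take 2 servings of canned tuna: uses 244 kcal, +450.0 mg potassium (running total 749.0 mg).
Take 2 servings of sunflower seeds: uses 392 kcal, +472.0 mg potassium (running total 1221.0 mg).
Take 0.9014 servings of eggs: uses 64 kcal, +67.6 mg potassium (running total 1288.6 mg).
Filling greedily by potassium-per-kcal is optimal for one linear limit, giving 1288.6 mg.

1288.6 mg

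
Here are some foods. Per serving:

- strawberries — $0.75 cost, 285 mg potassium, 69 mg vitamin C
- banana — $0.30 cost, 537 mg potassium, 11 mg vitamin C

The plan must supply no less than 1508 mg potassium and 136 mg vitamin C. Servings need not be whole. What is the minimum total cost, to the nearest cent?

$1.83

With two linear requirements the optimum uses one or two foods; enumerate the corners.
strawberries only: max(1508/285, 136/69) = 5.291 servings → $3.97.
banana only: max(1508/537, 136/11) = 12.36 servings → $3.71.
strawberries + banana with both tight: 1.664 servings and 1.925 servings → $1.83.
The minimum over all feasible corners is $1.83.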